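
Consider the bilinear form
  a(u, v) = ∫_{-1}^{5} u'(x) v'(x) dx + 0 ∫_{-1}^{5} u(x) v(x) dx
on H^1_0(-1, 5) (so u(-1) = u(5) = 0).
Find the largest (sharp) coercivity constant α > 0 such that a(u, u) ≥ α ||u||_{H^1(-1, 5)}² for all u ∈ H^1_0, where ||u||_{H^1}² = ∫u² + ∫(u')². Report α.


α = π^2/(π^2 + 36)

Coercivity of a(·,·) on H^1_0(-1, 5) means a(u, u) ≥ α ||u||_{H^1}² for every u ∈ H^1_0.
The interval has length L = 6, and Poincaré/coercivity depend only on L. Here a(u, u) = ∫(u')² + (0)·∫u².
Here c = 0, so a(u,u) = ∫(u')² alone. The condition a(u,u) ≥ α||u||_{H^1}² reads (1−α)∫(u')² ≥ (α−c)∫u². Any admissible α is ≤ 1 (rapidly oscillating u have ∫u²/∫(u')² → 0), and α = 1 would force 0 ≥ (1−c)∫u², impossible since c < 1; so 1−α > 0. By the sharp Poincaré inequality on H^1_0 of an interval of length L, ∫(u')² ≥ (π/L)²∫u² with equality for the first sine mode sin(π(x−x₀)/L) (x₀ the left endpoint), so the inequality holds for all u iff (1−α)(π/L)² ≥ α − c, i.e. α ≤ ((π/L)² + c)/((π/L)² + 1) = (1 + c(L/π)²)/(1 + (L/π)²). (Direct route, valid since c ≤ 0: Poincaré gives c∫u² ≥ c(L/π)²∫(u')², so a(u,u) ≥ (1 + c(L/π)²)∫(u')², while ||u||_{H^1}² ≤ (1 + (L/π)²)∫(u')²; dividing yields the same α.) With (π/L)² = π^2/36 and c = 0, the largest admissible constant is α = ((π/L)² + c)/((π/L)² + 1).
Simplifying, α = π^2/(π^2 + 36).


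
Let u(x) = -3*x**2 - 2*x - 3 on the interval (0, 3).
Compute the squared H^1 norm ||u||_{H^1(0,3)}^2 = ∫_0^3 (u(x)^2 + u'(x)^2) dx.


||u||_{H^1}^2 = 7017/5

The H^1 norm (squared) on an interval (0, L) is
  ||u||_{H^1}^2 = ∫_0^L u(x)^2 dx + ∫_0^L u'(x)^2 dx.
Compute u'(x) = -6*x - 2.
Then u(x)^2 = 9*x**4 + 12*x**3 + 22*x**2 + 12*x + 9 and u'(x)^2 = 36*x**2 + 24*x + 4.
Integrate each monomial from 0 to 3 using ∫_0^3 c·x^n dx = c·3^(n+1)/(n+1):
  ∫_0^3 u(x)^2 dx = ∫_0^3 (9*x^4 + 12*x^3 + 22*x^2 + 12*x + 9) dx. Term by term:
    ∫_0^3 9*x^4 dx = 2187/5;  ∫_0^3 12*x^3 dx = 243;  ∫_0^3 22*x^2 dx = 198;
    ∫_0^3 12*x dx = 54;  ∫_0^3 9 dx = 27.
  Sum: 2187/5 + 243 + 198 + 54 + 27 = 4797/5.
  ∫_0^3 u'(x)^2 dx = ∫_0^3 (36*x^2 + 24*x + 4) dx. Term by term:
    ∫_0^3 36*x^2 dx = 324;  ∫_0^3 24*x dx = 108;  ∫_0^3 4 dx = 12.
  Sum: 324 + 108 + 12 = 444.
Adding: ||u||_{H^1}^2 = 4797/5 + 444 = 7017/5.


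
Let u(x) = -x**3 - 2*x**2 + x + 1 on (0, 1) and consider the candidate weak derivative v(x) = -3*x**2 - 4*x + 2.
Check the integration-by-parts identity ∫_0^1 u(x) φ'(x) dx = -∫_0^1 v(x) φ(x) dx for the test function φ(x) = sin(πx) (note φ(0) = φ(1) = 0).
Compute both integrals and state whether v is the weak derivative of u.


LHS = -12/π^3 + 5/π, RHS = -12/π^3 + 3/π. No, v is not the weak derivative of u.

u(x) = -x**3 - 2*x**2 + x + 1, classical derivative u'(x) = -3*x**2 - 4*x + 1.
φ(x) = sin(πx), so φ'(x) = π*cos(π*x).
Note φ(0) = φ(1) = 0, so the boundary term u·φ vanishes.
LHS = ∫_0^1 u(x) φ'(x) dx = ∫_0^1 (-π*x^3*cos(π*x) - 2*π*x^2*cos(π*x) + π*x*cos(π*x) + π*cos(π*x)) dx. Term by term:
  ∫_0^1 π*cos(π*x) dx = 0;  ∫_0^1 π*x*cos(π*x) dx = -2/π;  ∫_0^1 -π*x^3*cos(π*x) dx = -12/π^3 + 3/π;
  ∫_0^1 -2*π*x^2*cos(π*x) dx = 4/π.
Sum: 0 − 2/π + -12/π^3 + 3/π + 4/π = -12/π^3 + 5/π.
So LHS = -12/π^3 + 5/π.
∫_0^1 v(x) φ(x) dx = ∫_0^1 (-3*x^2*sin(π*x) - 4*x*sin(π*x) + 2*sin(π*x)) dx. Term by term:
  ∫_0^1 2*sin(π*x) dx = 4/π;  ∫_0^1 -4*x*sin(π*x) dx = -4/π;  ∫_0^1 -3*x^2*sin(π*x) dx = -3/π + 12/π^3.
Sum: 4/π − 4/π + -3/π + 12/π^3 = -3/π + 12/π^3.
So RHS = -∫_0^1 v(x) φ(x) dx = -12/π^3 + 3/π.
LHS − RHS = 2/π ≠ 0, so the identity fails.
(For a valid weak derivative the identity must hold for EVERY test function, in particular this one. The failure shows v is NOT the weak derivative of u.)
Correct weak derivative would be u'(x) = -3*x**2 - 4*x + 1.


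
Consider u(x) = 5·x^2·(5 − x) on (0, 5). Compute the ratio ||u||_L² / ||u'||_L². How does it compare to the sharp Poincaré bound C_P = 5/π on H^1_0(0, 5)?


||u||_L² / ||u'||_L² = 5*sqrt(14)/14 < C_P = 5/π.

u(x) = 5·x^2·(5 − x), so u'(x) = 5*x*(10 - 3*x).
u(x) = 5·x^2·(5 − x) vanishes at x = 0 and x = 5, so u ∈ H^1_0(0, 5). Differentiate via the product rule and integrate the resulting polynomials term by term.
  ∫_0^5 u² dx = ∫_0^5 (25*x^6 - 250*x^5 + 625*x^4) dx. Term by term:
    ∫_0^5 25*x^6 dx = 1953125/7;  ∫_0^5 -250*x^5 dx = -1953125/3;  ∫_0^5 625*x^4 dx = 390625.
  Sum: 1953125/7 − 1953125/3 + 390625 = 390625/21.
  ∫_0^5 (u')² dx = ∫_0^5 (225*x^4 - 1500*x^3 + 2500*x^2) dx. Term by term:
    ∫_0^5 225*x^4 dx = 140625;  ∫_0^5 -1500*x^3 dx = -234375;  ∫_0^5 2500*x^2 dx = 312500/3.
  Sum: 140625 − 234375 + 312500/3 = 31250/3.
∫_0^5 u² dx = 390625/21, so ||u||_L² = 625*sqrt(21)/21.
∫_0^5 (u')² dx = 31250/3, so ||u'||_L² = 125*sqrt(6)/3.
Ratio ||u||_L² / ||u'||_L² = 5*sqrt(14)/14.
Sharp Poincaré constant on H^1_0(0, 5) is C_P = L/π = 5/π, achieved by sin(π/5·x).
A polynomial bump cannot attain the sharp Poincaré constant (only the first sine eigenfunction does), so the ratio is strictly less than C_P, consistent with ||u||_L² ≤ C_P ||u'||_L².


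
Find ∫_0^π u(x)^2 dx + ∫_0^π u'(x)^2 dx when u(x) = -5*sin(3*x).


||u||_{H^1(0,π)}^2 = 125*π

u'(x) = -15*cos(3*x).
Expand u² and (u')² and integrate term by term on (0, π), using: for integers n ≥ 1, ∫_0^π sin²(nx) dx = ∫_0^π cos²(nx) dx = π/2; for n ≠ n', ∫_0^π sin(nx)sin(n'x) dx = ∫_0^π cos(nx)cos(n'x) dx = 0; and by product-to-sum, ∫_0^π sin(nx)cos(n'x) dx = ½∫_0^π [sin((n+n')x) + sin((n−n')x)] dx, which is 0 when n+n' is even and 2n/(n²−n'²) when n+n' is odd (it need not vanish on (0, π)).
  u² squared terms: (-5)²·∫sin(3x)² dx = 25·π/2 = 25*π/2.
  So ∫_0^π u² dx = 25*π/2.
  (u')² squared terms: (-15)²·∫cos(3x)² dx = 225·π/2 = 225*π/2.
  So ∫_0^π (u')² dx = 225*π/2.
||u||_{H^1}^2 = (25*π/2) + (225*π/2) = 125*π.


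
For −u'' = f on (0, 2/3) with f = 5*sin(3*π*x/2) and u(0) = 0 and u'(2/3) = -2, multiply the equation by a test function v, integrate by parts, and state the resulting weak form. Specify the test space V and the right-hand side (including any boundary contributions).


V = {v ∈ H^1(0, 2/3) : v(0) = 0} (test functions vanish at x = 0 where u is specified); weak form: ∫_0^2/3 u'v' dx = ∫_0^2/3 (5*sin(3*π*x/2)) v dx − 2·v(2/3) for all v ∈ V.

Multiply both sides by a test function v and integrate from 0 to 2/3:
  ∫_0^2/3 −u''(x) v(x) dx = ∫_0^2/3 f(x) v(x) dx.
Integrate the LHS by parts once:
  ∫_0^2/3 −u'' v dx = −[u'(x) v(x)]_0^2/3 + ∫_0^2/3 u'(x) v'(x) dx.
Thus ∫_0^2/3 u'(x) v'(x) dx = ∫_0^2/3 f(x) v(x) dx + [u'(x) v(x)]_0^2/3.
Choose V so that boundary terms are either known or forced to vanish.
Mixed BC: u(0) = 0 (Dirichlet) and u'(2/3) = -2 (Neumann). Define V = {v ∈ H^1(0, 2/3) : v(0) = 0}. Then [u' v]_0^2/3 = u'(2/3)·v(2/3) − u'(0)·0 = − 2·v(2/3).
Weak formulation: find u (satisfying any essential BC) such that ∫_0^2/3 u'(x) v'(x) dx = ∫_0^2/3 f v dx − 2·v(2/3) for all v ∈ V (Dirichlet at 0 absorbed into V; Neumann datum at x = 2/3 contributes the boundary term).
Substituting f(x) = 5*sin(3*π*x/2), the right-hand side is ∫_0^2/3 (5*sin(3*π*x/2)) v dx − 2·v(2/3).


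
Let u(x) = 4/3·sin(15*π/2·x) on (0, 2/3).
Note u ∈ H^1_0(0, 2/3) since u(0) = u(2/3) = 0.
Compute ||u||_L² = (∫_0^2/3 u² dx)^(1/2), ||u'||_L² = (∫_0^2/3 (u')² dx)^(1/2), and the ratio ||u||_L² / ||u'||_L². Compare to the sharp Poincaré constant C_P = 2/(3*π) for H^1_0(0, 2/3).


||u||_L² / ||u'||_L² = 2/(15*π) < C_P = 2/(3*π).

u(x) = 4/3·sin(15*π/2·x), so u'(x) = 10*π*cos(15*π*x/2).
Writing u(x) = A·sin(kπx/L) with A = 4/3 and k = 5, use ∫_0^L sin²(kπx/L) dx = L/2 and ∫_0^L cos²(kπx/L) dx = L/2.
u² = 16/9·sin²(15*π/2·x) and (u')² = 100*π^2·cos²(15*π/2·x), and each of sin², cos² integrates to L/2 = 1/3 over (0, 2/3).
∫_0^2/3 u² dx = 16/27, so ||u||_L² = 4*sqrt(3)/9.
∫_0^2/3 (u')² dx = 100*π^2/3, so ||u'||_L² = 10*sqrt(3)*π/3.
Ratio ||u||_L² / ||u'||_L² = 2/(15*π).
Sharp Poincaré constant on H^1_0(0, 2/3) is C_P = L/π = 2/(3*π), achieved by sin(3*π/2·x).
This is the k = 5 harmonic; the ratio L/(kπ) is strictly less than C_P = L/π, consistent with the sharp inequality ||u||_L² ≤ C_P ||u'||_L².


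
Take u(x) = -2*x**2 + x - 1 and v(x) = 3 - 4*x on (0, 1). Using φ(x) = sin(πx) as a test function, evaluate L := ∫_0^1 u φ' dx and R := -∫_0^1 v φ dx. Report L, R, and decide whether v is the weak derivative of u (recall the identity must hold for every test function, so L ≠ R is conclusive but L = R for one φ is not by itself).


LHS = 2/π, RHS = -2/π. No, v is not the weak derivative of u.

u(x) = -2*x**2 + x - 1, classical derivative u'(x) = 1 - 4*x.
φ(x) = sin(πx), so φ'(x) = π*cos(π*x).
Note φ(0) = φ(1) = 0, so the boundary term u·φ vanishes.
LHS = ∫_0^1 u(x) φ'(x) dx = ∫_0^1 (-2*π*x^2*cos(π*x) + π*x*cos(π*x) - π*cos(π*x)) dx. Term by term:
  ∫_0^1 -π*cos(π*x) dx = 0;  ∫_0^1 π*x*cos(π*x) dx = -2/π;  ∫_0^1 -2*π*x^2*cos(π*x) dx = 4/π.
Sum: 0 − 2/π + 4/π = 2/π.
So LHS = 2/π.
∫_0^1 v(x) φ(x) dx = ∫_0^1 (-4*x*sin(π*x) + 3*sin(π*x)) dx. Term by term:
  ∫_0^1 3*sin(π*x) dx = 6/π;  ∫_0^1 -4*x*sin(π*x) dx = -4/π.
Sum: 6/π − 4/π = 2/π.
So RHS = -∫_0^1 v(x) φ(x) dx = -2/π.
LHS − RHS = 4/π ≠ 0, so the identity fails.
(For a valid weak derivative the identity must hold for EVERY test function, in particular this one. The failure shows v is NOT the weak derivative of u.)
Correct weak derivative would be u'(x) = 1 - 4*x.


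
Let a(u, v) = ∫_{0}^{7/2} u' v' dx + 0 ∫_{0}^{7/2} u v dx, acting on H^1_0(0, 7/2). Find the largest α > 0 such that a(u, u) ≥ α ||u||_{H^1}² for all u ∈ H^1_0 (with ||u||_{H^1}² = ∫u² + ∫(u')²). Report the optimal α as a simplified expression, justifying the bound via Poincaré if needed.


α = 4*π^2/(4*π^2 + 49)

Coercivity of a(·,·) on H^1_0(0, 7/2) means a(u, u) ≥ α ||u||_{H^1}² for every u ∈ H^1_0.
The interval has length L = 7/2, and Poincaré/coercivity depend only on L. Here a(u, u) = ∫(u')² + (0)·∫u².
Here c = 0, so a(u,u) = ∫(u')² alone. The condition a(u,u) ≥ α||u||_{H^1}² reads (1−α)∫(u')² ≥ (α−c)∫u². Any admissible α is ≤ 1 (rapidly oscillating u have ∫u²/∫(u')² → 0), and α = 1 would force 0 ≥ (1−c)∫u², impossible since c < 1; so 1−α > 0. By the sharp Poincaré inequality on H^1_0 of an interval of length L, ∫(u')² ≥ (π/L)²∫u² with equality for the first sine mode sin(π(x−x₀)/L) (x₀ the left endpoint), so the inequality holds for all u iff (1−α)(π/L)² ≥ α − c, i.e. α ≤ ((π/L)² + c)/((π/L)² + 1) = (1 + c(L/π)²)/(1 + (L/π)²). (Direct route, valid since c ≤ 0: Poincaré gives c∫u² ≥ c(L/π)²∫(u')², so a(u,u) ≥ (1 + c(L/π)²)∫(u')², while ||u||_{H^1}² ≤ (1 + (L/π)²)∫(u')²; dividing yields the same α.) With (π/L)² = 4*π^2/49 and c = 0, the largest admissible constant is α = ((π/L)² + c)/((π/L)² + 1).
Simplifying, α = 4*π^2/(4*π^2 + 49).


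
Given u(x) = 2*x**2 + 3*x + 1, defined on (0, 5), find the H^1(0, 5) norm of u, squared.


||u||_{H^1}^2 = 18025/3

The H^1 norm (squared) on an interval (0, L) is
  ||u||_{H^1}^2 = ∫_0^L u(x)^2 dx + ∫_0^L u'(x)^2 dx.
Compute u'(x) = 4*x + 3.
Then u(x)^2 = 4*x**4 + 12*x**3 + 13*x**2 + 6*x + 1 and u'(x)^2 = 16*x**2 + 24*x + 9.
Integrate each monomial from 0 to 5 using ∫_0^5 c·x^n dx = c·5^(n+1)/(n+1):
  ∫_0^5 u(x)^2 dx = ∫_0^5 (4*x^4 + 12*x^3 + 13*x^2 + 6*x + 1) dx. Term by term:
    ∫_0^5 4*x^4 dx = 2500;  ∫_0^5 12*x^3 dx = 1875;  ∫_0^5 13*x^2 dx = 1625/3;
    ∫_0^5 6*x dx = 75;  ∫_0^5 1 dx = 5.
  Sum: 2500 + 1875 + 1625/3 + 75 + 5 = 14990/3.
  ∫_0^5 u'(x)^2 dx = ∫_0^5 (16*x^2 + 24*x + 9) dx. Term by term:
    ∫_0^5 16*x^2 dx = 2000/3;  ∫_0^5 24*x dx = 300;  ∫_0^5 9 dx = 45.
  Sum: 2000/3 + 300 + 45 = 3035/3.
Adding: ||u||_{H^1}^2 = 14990/3 + 3035/3 = 18025/3.


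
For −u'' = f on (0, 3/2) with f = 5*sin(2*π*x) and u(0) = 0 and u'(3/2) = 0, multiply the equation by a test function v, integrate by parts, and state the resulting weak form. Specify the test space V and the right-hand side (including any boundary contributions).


V = {v ∈ H^1(0, 3/2) : v(0) = 0} (test functions vanish at x = 0 where u is specified); weak form: ∫_0^3/2 u'v' dx = ∫_0^3/2 (5*sin(2*π*x)) v dx for all v ∈ V.

Multiply both sides by a test function v and integrate from 0 to 3/2:
  ∫_0^3/2 −u''(x) v(x) dx = ∫_0^3/2 f(x) v(x) dx.
Integrate the LHS by parts once:
  ∫_0^3/2 −u'' v dx = −[u'(x) v(x)]_0^3/2 + ∫_0^3/2 u'(x) v'(x) dx.
Thus ∫_0^3/2 u'(x) v'(x) dx = ∫_0^3/2 f(x) v(x) dx + [u'(x) v(x)]_0^3/2.
Choose V so that boundary terms are either known or forced to vanish.
Mixed BC: u(0) = 0 (Dirichlet) and u'(3/2) = 0 (Neumann). Define V = {v ∈ H^1(0, 3/2) : v(0) = 0}. Then [u' v]_0^3/2 = u'(3/2)·v(3/2) − u'(0)·0 = 0.
Weak formulation: find u (satisfying any essential BC) such that ∫_0^3/2 u'(x) v'(x) dx = ∫_0^3/2 f v dx for all v ∈ V (Dirichlet at 0 absorbed into V; the Neumann datum at x = 3/2 is zero, so no boundary term remains).
Substituting f(x) = 5*sin(2*π*x), the right-hand side is ∫_0^3/2 (5*sin(2*π*x)) v dx.


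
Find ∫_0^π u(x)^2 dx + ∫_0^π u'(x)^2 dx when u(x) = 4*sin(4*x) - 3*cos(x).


||u||_{H^1(0,π)}^2 = -128/5 + 145*π

u'(x) = 3*sin(x) + 16*cos(4*x).
Expand u² and (u')² and integrate term by term on (0, π), using: for integers n ≥ 1, ∫_0^π sin²(nx) dx = ∫_0^π cos²(nx) dx = π/2; for n ≠ n', ∫_0^π sin(nx)sin(n'x) dx = ∫_0^π cos(nx)cos(n'x) dx = 0; and by product-to-sum, ∫_0^π sin(nx)cos(n'x) dx = ½∫_0^π [sin((n+n')x) + sin((n−n')x)] dx, which is 0 when n+n' is even and 2n/(n²−n'²) when n+n' is odd (it need not vanish on (0, π)).
  u² squared terms: (-3)²·∫cos(x)² dx = 9·π/2 = 9*π/2;  (4)²·∫sin(4x)² dx = 16·π/2 = 8*π.
  u² cross terms: 2·(-3)·(4)·∫cos(x)·sin(4x) dx = -24·(8/15) = -64/5.
  So ∫_0^π u² dx = 9*π/2 + 8*π − 64/5 = -64/5 + 25*π/2.
  (u')² squared terms: (3)²·∫sin(x)² dx = 9·π/2 = 9*π/2;  (16)²·∫cos(4x)² dx = 256·π/2 = 128*π.
  (u')² cross terms: 2·(3)·(16)·∫sin(x)·cos(4x) dx = 96·(-2/15) = -64/5.
  So ∫_0^π (u')² dx = 9*π/2 + 128*π − 64/5 = -64/5 + 265*π/2.
||u||_{H^1}^2 = (-64/5 + 25*π/2) + (-64/5 + 265*π/2) = -128/5 + 145*π.


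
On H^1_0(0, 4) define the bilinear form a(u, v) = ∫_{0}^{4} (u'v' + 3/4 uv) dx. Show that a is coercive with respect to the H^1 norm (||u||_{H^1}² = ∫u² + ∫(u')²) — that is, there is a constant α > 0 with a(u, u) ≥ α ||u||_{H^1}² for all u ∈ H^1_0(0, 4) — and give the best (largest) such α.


α = (π^2 + 12)/(π^2 + 16)

Coercivity of a(·,·) on H^1_0(0, 4) means a(u, u) ≥ α ||u||_{H^1}² for every u ∈ H^1_0.
The interval has length L = 4, and Poincaré/coercivity depend only on L. Here a(u, u) = ∫(u')² + (3/4)·∫u².
Here 0 < c = 3/4 < 1. The condition a(u,u) ≥ α||u||_{H^1}² reads (1−α)∫(u')² ≥ (α−c)∫u². Any admissible α is ≤ 1 (rapidly oscillating u have ∫u²/∫(u')² → 0), and α = 1 would force 0 ≥ (1−c)∫u², impossible since c < 1; so 1−α > 0. By the sharp Poincaré inequality on H^1_0 of an interval of length L, ∫(u')² ≥ (π/L)²∫u² with equality for the first sine mode sin(π(x−x₀)/L) (x₀ the left endpoint), so the inequality holds for all u iff (1−α)(π/L)² ≥ α − c, i.e. α ≤ ((π/L)² + c)/((π/L)² + 1) = (1 + c(L/π)²)/(1 + (L/π)²). With (π/L)² = π^2/16 and c = 3/4, the largest admissible constant is α = ((π/L)² + c)/((π/L)² + 1).
Simplifying, α = (π^2 + 12)/(π^2 + 16).


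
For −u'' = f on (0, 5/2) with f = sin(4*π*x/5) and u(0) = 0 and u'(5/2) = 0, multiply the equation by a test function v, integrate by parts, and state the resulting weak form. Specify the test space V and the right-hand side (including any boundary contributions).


V = {v ∈ H^1(0, 5/2) : v(0) = 0} (test functions vanish at x = 0 where u is specified); weak form: ∫_0^5/2 u'v' dx = ∫_0^5/2 (sin(4*π*x/5)) v dx for all v ∈ V.

Multiply both sides by a test function v and integrate from 0 to 5/2:
  ∫_0^5/2 −u''(x) v(x) dx = ∫_0^5/2 f(x) v(x) dx.
Integrate the LHS by parts once:
  ∫_0^5/2 −u'' v dx = −[u'(x) v(x)]_0^5/2 + ∫_0^5/2 u'(x) v'(x) dx.
Thus ∫_0^5/2 u'(x) v'(x) dx = ∫_0^5/2 f(x) v(x) dx + [u'(x) v(x)]_0^5/2.
Choose V so that boundary terms are either known or forced to vanish.
Mixed BC: u(0) = 0 (Dirichlet) and u'(5/2) = 0 (Neumann). Define V = {v ∈ H^1(0, 5/2) : v(0) = 0}. Then [u' v]_0^5/2 = u'(5/2)·v(5/2) − u'(0)·0 = 0.
Weak formulation: find u (satisfying any essential BC) such that ∫_0^5/2 u'(x) v'(x) dx = ∫_0^5/2 f v dx for all v ∈ V (Dirichlet at 0 absorbed into V; the Neumann datum at x = 5/2 is zero, so no boundary term remains).
Substituting f(x) = sin(4*π*x/5), the right-hand side is ∫_0^5/2 (sin(4*π*x/5)) v dx.


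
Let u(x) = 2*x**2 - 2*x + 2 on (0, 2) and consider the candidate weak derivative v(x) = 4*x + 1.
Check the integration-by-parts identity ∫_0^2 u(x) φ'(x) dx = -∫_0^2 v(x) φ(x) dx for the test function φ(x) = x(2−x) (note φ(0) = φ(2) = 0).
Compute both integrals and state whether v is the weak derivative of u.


LHS = -8/3, RHS = -20/3. No, v is not the weak derivative of u.

u(x) = 2*x**2 - 2*x + 2, classical derivative u'(x) = 4*x - 2.
φ(x) = x(2−x), so φ'(x) = 2 - 2*x.
Note φ(0) = φ(2) = 0, so the boundary term u·φ vanishes.
LHS = ∫_0^2 u(x) φ'(x) dx = ∫_0^2 (-4*x^3 + 8*x^2 - 8*x + 4) dx. Term by term:
  ∫_0^2 -4*x^3 dx = -16;  ∫_0^2 8*x^2 dx = 64/3;  ∫_0^2 -8*x dx = -16;
  ∫_0^2 4 dx = 8.
Sum: -16 + 64/3 − 16 + 8 = -8/3.
So LHS = -8/3.
∫_0^2 v(x) φ(x) dx = ∫_0^2 (-4*x^3 + 7*x^2 + 2*x) dx. Term by term:
  ∫_0^2 -4*x^3 dx = -16;  ∫_0^2 7*x^2 dx = 56/3;  ∫_0^2 2*x dx = 4.
Sum: -16 + 56/3 + 4 = 20/3.
So RHS = -∫_0^2 v(x) φ(x) dx = -20/3.
LHS − RHS = 4 ≠ 0, so the identity fails.
(For a valid weak derivative the identity must hold for EVERY test function, in particular this one. The failure shows v is NOT the weak derivative of u.)
Correct weak derivative would be u'(x) = 4*x - 2.


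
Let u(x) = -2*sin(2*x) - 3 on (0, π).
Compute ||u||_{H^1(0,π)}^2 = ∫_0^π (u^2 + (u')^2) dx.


||u||_{H^1(0,π)}^2 = 19*π

u'(x) = -4*cos(2*x).
Expand u² and (u')² and integrate term by term on (0, π), using: for integers n ≥ 1, ∫_0^π sin²(nx) dx = ∫_0^π cos²(nx) dx = π/2; for n ≠ n', ∫_0^π sin(nx)sin(n'x) dx = ∫_0^π cos(nx)cos(n'x) dx = 0; and by product-to-sum, ∫_0^π sin(nx)cos(n'x) dx = ½∫_0^π [sin((n+n')x) + sin((n−n')x)] dx, which is 0 when n+n' is even and 2n/(n²−n'²) when n+n' is odd (it need not vanish on (0, π)). For the constant mode: ∫_0^π 1 dx = π, ∫_0^π cos(nx) dx = 0, ∫_0^π sin(nx) dx = (1−(−1)^n)/n.
  u² squared terms: (-3)²·∫1 dx = 9·π = 9*π;  (-2)²·∫sin(2x)² dx = 4·π/2 = 2*π.
  u² cross terms: 2·(-3)·(-2)·∫1·sin(2x) dx = 12·(0) = 0.
  So ∫_0^π u² dx = 9*π + 2*π + 0 = 11*π.
  (u')² squared terms: (-4)²·∫cos(2x)² dx = 16·π/2 = 8*π.
  So ∫_0^π (u')² dx = 8*π.
||u||_{H^1}^2 = (11*π) + (8*π) = 19*π.


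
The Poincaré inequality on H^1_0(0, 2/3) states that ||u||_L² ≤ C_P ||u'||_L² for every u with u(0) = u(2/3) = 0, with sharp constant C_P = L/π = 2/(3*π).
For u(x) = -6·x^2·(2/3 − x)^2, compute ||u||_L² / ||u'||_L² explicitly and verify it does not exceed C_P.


||u||_L² / ||u'||_L² = sqrt(3)/9 < C_P = 2/(3*π).

u(x) = -6·x^2·(2/3 − x)^2, so u'(x) = 8*x*(-9*x^2 + 9*x - 2)/3.
u(x) = -6·x^2·(2/3 − x)^2 vanishes at x = 0 and x = 2/3, so u ∈ H^1_0(0, 2/3). Differentiate via the product rule and integrate the resulting polynomials term by term.
  ∫_0^2/3 u² dx = ∫_0^2/3 (36*x^8 - 96*x^7 + 96*x^6 - 128*x^5/3 + 64*x^4/9) dx. Term by term:
    ∫_0^2/3 36*x^8 dx = 2048/19683;  ∫_0^2/3 -96*x^7 dx = -1024/2187;  ∫_0^2/3 96*x^6 dx = 4096/5103;
    ∫_0^2/3 -128*x^5/3 dx = -4096/6561;  ∫_0^2/3 64*x^4/9 dx = 2048/10935.
  Sum: 2048/19683 − 1024/2187 + 4096/5103 − 4096/6561 + 2048/10935 = 1024/688905.
  ∫_0^2/3 (u')² dx = ∫_0^2/3 (576*x^6 - 1152*x^5 + 832*x^4 - 256*x^3 + 256*x^2/9) dx. Term by term:
    ∫_0^2/3 576*x^6 dx = 8192/1701;  ∫_0^2/3 -1152*x^5 dx = -4096/243;  ∫_0^2/3 832*x^4 dx = 26624/1215;
    ∫_0^2/3 -256*x^3 dx = -1024/81;  ∫_0^2/3 256*x^2/9 dx = 2048/729.
  Sum: 8192/1701 − 4096/243 + 26624/1215 − 1024/81 + 2048/729 = 1024/25515.
∫_0^2/3 u² dx = 1024/688905, so ||u||_L² = 32*sqrt(105)/8505.
∫_0^2/3 (u')² dx = 1024/25515, so ||u'||_L² = 32*sqrt(35)/945.
Ratio ||u||_L² / ||u'||_L² = sqrt(3)/9.
Sharp Poincaré constant on H^1_0(0, 2/3) is C_P = L/π = 2/(3*π), achieved by sin(3*π/2·x).
A polynomial bump cannot attain the sharp Poincaré constant (only the first sine eigenfunction does), so the ratio is strictly less than C_P, consistent with ||u||_L² ≤ C_P ||u'||_L².


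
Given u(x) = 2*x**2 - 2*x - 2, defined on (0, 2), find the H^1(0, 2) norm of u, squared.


||u||_{H^1}^2 = 128/5

The H^1 norm (squared) on an interval (0, L) is
  ||u||_{H^1}^2 = ∫_0^L u(x)^2 dx + ∫_0^L u'(x)^2 dx.
Compute u'(x) = 4*x - 2.
Then u(x)^2 = 4*x**4 - 8*x**3 - 4*x**2 + 8*x + 4 and u'(x)^2 = 16*x**2 - 16*x + 4.
Integrate each monomial from 0 to 2 using ∫_0^2 c·x^n dx = c·2^(n+1)/(n+1):
  ∫_0^2 u(x)^2 dx = ∫_0^2 (4*x^4 - 8*x^3 - 4*x^2 + 8*x + 4) dx. Term by term:
    ∫_0^2 4*x^4 dx = 128/5;  ∫_0^2 -8*x^3 dx = -32;  ∫_0^2 -4*x^2 dx = -32/3;
    ∫_0^2 8*x dx = 16;  ∫_0^2 4 dx = 8.
  Sum: 128/5 − 32 − 32/3 + 16 + 8 = 104/15.
  ∫_0^2 u'(x)^2 dx = ∫_0^2 (16*x^2 - 16*x + 4) dx. Term by term:
    ∫_0^2 16*x^2 dx = 128/3;  ∫_0^2 -16*x dx = -32;  ∫_0^2 4 dx = 8.
  Sum: 128/3 − 32 + 8 = 56/3.
Adding: ||u||_{H^1}^2 = 104/15 + 56/3 = 128/5.


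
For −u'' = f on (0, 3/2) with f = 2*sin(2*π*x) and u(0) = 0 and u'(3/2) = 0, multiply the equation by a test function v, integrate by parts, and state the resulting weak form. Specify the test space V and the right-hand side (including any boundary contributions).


V = {v ∈ H^1(0, 3/2) : v(0) = 0} (test functions vanish at x = 0 where u is specified); weak form: ∫_0^3/2 u'v' dx = ∫_0^3/2 (2*sin(2*π*x)) v dx for all v ∈ V.

Multiply both sides by a test function v and integrate from 0 to 3/2:
  ∫_0^3/2 −u''(x) v(x) dx = ∫_0^3/2 f(x) v(x) dx.
Integrate the LHS by parts once:
  ∫_0^3/2 −u'' v dx = −[u'(x) v(x)]_0^3/2 + ∫_0^3/2 u'(x) v'(x) dx.
Thus ∫_0^3/2 u'(x) v'(x) dx = ∫_0^3/2 f(x) v(x) dx + [u'(x) v(x)]_0^3/2.
Choose V so that boundary terms are either known or forced to vanish.
Mixed BC: u(0) = 0 (Dirichlet) and u'(3/2) = 0 (Neumann). Define V = {v ∈ H^1(0, 3/2) : v(0) = 0}. Then [u' v]_0^3/2 = u'(3/2)·v(3/2) − u'(0)·0 = 0.
Weak formulation: find u (satisfying any essential BC) such that ∫_0^3/2 u'(x) v'(x) dx = ∫_0^3/2 f v dx for all v ∈ V (Dirichlet at 0 absorbed into V; the Neumann datum at x = 3/2 is zero, so no boundary term remains).
Substituting f(x) = 2*sin(2*π*x), the right-hand side is ∫_0^3/2 (2*sin(2*π*x)) v dx.


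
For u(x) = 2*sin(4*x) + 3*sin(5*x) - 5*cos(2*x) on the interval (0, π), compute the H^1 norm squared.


||u||_{H^1(0,π)}^2 = -500/7 + 427*π/2

u'(x) = 10*sin(2*x) + 8*cos(4*x) + 15*cos(5*x).
Expand u² and (u')² and integrate term by term on (0, π), using: for integers n ≥ 1, ∫_0^π sin²(nx) dx = ∫_0^π cos²(nx) dx = π/2; for n ≠ n', ∫_0^π sin(nx)sin(n'x) dx = ∫_0^π cos(nx)cos(n'x) dx = 0; and by product-to-sum, ∫_0^π sin(nx)cos(n'x) dx = ½∫_0^π [sin((n+n')x) + sin((n−n')x)] dx, which is 0 when n+n' is even and 2n/(n²−n'²) when n+n' is odd (it need not vanish on (0, π)).
  u² squared terms: (-5)²·∫cos(2x)² dx = 25·π/2 = 25*π/2;  (2)²·∫sin(4x)² dx = 4·π/2 = 2*π;  (3)²·∫sin(5x)² dx = 9·π/2 = 9*π/2.
  u² cross terms: 2·(-5)·(2)·∫cos(2x)·sin(4x) dx = -20·(0) = 0;  2·(-5)·(3)·∫cos(2x)·sin(5x) dx = -30·(10/21) = -100/7;  2·(2)·(3)·∫sin(4x)·sin(5x) dx = 12·(0) = 0.
  So ∫_0^π u² dx = 25*π/2 + 2*π + 9*π/2 + 0 − 100/7 + 0 = -100/7 + 19*π.
  (u')² squared terms: (8)²·∫cos(4x)² dx = 64·π/2 = 32*π;  (10)²·∫sin(2x)² dx = 100·π/2 = 50*π;  (15)²·∫cos(5x)² dx = 225·π/2 = 225*π/2.
  (u')² cross terms: 2·(8)·(10)·∫cos(4x)·sin(2x) dx = 160·(0) = 0;  2·(8)·(15)·∫cos(4x)·cos(5x) dx = 240·(0) = 0;  2·(10)·(15)·∫sin(2x)·cos(5x) dx = 300·(-4/21) = -400/7.
  So ∫_0^π (u')² dx = 32*π + 50*π + 225*π/2 + 0 + 0 − 400/7 = -400/7 + 389*π/2.
||u||_{H^1}^2 = (-100/7 + 19*π) + (-400/7 + 389*π/2) = -500/7 + 427*π/2.


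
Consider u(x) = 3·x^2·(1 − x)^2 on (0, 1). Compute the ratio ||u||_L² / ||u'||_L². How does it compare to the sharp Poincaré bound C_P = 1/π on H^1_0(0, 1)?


||u||_L² / ||u'||_L² = sqrt(3)/6 < C_P = 1/π.

u(x) = 3·x^2·(1 − x)^2, so u'(x) = 6*x*(x - 1)*(2*x - 1).
u(x) = 3·x^2·(1 − x)^2 vanishes at x = 0 and x = 1, so u ∈ H^1_0(0, 1). Differentiate via the product rule and integrate the resulting polynomials term by term.
  ∫_0^1 u² dx = ∫_0^1 (9*x^8 - 36*x^7 + 54*x^6 - 36*x^5 + 9*x^4) dx. Term by term:
    ∫_0^1 9*x^8 dx = 1;  ∫_0^1 -36*x^7 dx = -9/2;  ∫_0^1 54*x^6 dx = 54/7;
    ∫_0^1 -36*x^5 dx = -6;  ∫_0^1 9*x^4 dx = 9/5.
  Sum: 1 − 9/2 + 54/7 − 6 + 9/5 = 1/70.
  ∫_0^1 (u')² dx = ∫_0^1 (144*x^6 - 432*x^5 + 468*x^4 - 216*x^3 + 36*x^2) dx. Term by term:
    ∫_0^1 144*x^6 dx = 144/7;  ∫_0^1 -432*x^5 dx = -72;  ∫_0^1 468*x^4 dx = 468/5;
    ∫_0^1 -216*x^3 dx = -54;  ∫_0^1 36*x^2 dx = 12.
  Sum: 144/7 − 72 + 468/5 − 54 + 12 = 6/35.
∫_0^1 u² dx = 1/70, so ||u||_L² = sqrt(70)/70.
∫_0^1 (u')² dx = 6/35, so ||u'||_L² = sqrt(210)/35.
Ratio ||u||_L² / ||u'||_L² = sqrt(3)/6.
Sharp Poincaré constant on H^1_0(0, 1) is C_P = L/π = 1/π, achieved by sin(π·x).
A polynomial bump cannot attain the sharp Poincaré constant (only the first sine eigenfunction does), so the ratio is strictly less than C_P, consistent with ||u||_L² ≤ C_P ||u'||_L².


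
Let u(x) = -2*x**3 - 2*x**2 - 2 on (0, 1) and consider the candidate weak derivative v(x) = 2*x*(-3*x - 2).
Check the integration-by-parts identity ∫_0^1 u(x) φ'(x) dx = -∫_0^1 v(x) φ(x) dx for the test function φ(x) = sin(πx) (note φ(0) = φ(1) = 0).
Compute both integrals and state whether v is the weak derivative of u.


LHS = -24/π^3 + 10/π, RHS = -24/π^3 + 10/π. Yes, v = u' weakly.

u(x) = -2*x**3 - 2*x**2 - 2, classical derivative u'(x) = -6*x**2 - 4*x.
φ(x) = sin(πx), so φ'(x) = π*cos(π*x).
Note φ(0) = φ(1) = 0, so the boundary term u·φ vanishes.
LHS = ∫_0^1 u(x) φ'(x) dx = ∫_0^1 (-2*π*x^3*cos(π*x) - 2*π*x^2*cos(π*x) - 2*π*cos(π*x)) dx. Term by term:
  ∫_0^1 -2*π*cos(π*x) dx = 0;  ∫_0^1 -2*π*x^2*cos(π*x) dx = 4/π;  ∫_0^1 -2*π*x^3*cos(π*x) dx = -24/π^3 + 6/π.
Sum: 0 + 4/π + -24/π^3 + 6/π = -24/π^3 + 10/π.
So LHS = -24/π^3 + 10/π.
∫_0^1 v(x) φ(x) dx = ∫_0^1 (-6*x^2*sin(π*x) - 4*x*sin(π*x)) dx. Term by term:
  ∫_0^1 -6*x^2*sin(π*x) dx = -6/π + 24/π^3;  ∫_0^1 -4*x*sin(π*x) dx = -4/π.
Sum: -6/π + 24/π^3 − 4/π = -10/π + 24/π^3.
So RHS = -∫_0^1 v(x) φ(x) dx = -24/π^3 + 10/π.
LHS = RHS, so the identity holds for this test φ.
Moreover u is smooth here and v(x) = u'(x) = -6*x**2 - 4*x pointwise, so the identity holds for every test function. Hence v is the weak derivative of u.


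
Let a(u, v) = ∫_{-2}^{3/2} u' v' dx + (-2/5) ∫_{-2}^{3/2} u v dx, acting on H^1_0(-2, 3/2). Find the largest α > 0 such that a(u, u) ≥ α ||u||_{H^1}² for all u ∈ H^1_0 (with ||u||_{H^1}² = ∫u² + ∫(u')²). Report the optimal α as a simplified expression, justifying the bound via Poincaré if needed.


α = 2*(-49 + 10*π^2)/(5*(4*π^2 + 49))

Coercivity of a(·,·) on H^1_0(-2, 3/2) means a(u, u) ≥ α ||u||_{H^1}² for every u ∈ H^1_0.
The interval has length L = 7/2, and Poincaré/coercivity depend only on L. Here a(u, u) = ∫(u')² + (-2/5)·∫u².
Here c = -2/5 < 0 with |c| < (π/L)² = 4*π^2/49, so coercivity still holds. The condition a(u,u) ≥ α||u||_{H^1}² reads (1−α)∫(u')² ≥ (α−c)∫u². Any admissible α is ≤ 1 (rapidly oscillating u have ∫u²/∫(u')² → 0), and α = 1 would force 0 ≥ (1−c)∫u², impossible since c < 1; so 1−α > 0. By the sharp Poincaré inequality on H^1_0 of an interval of length L, ∫(u')² ≥ (π/L)²∫u² with equality for the first sine mode sin(π(x−x₀)/L) (x₀ the left endpoint), so the inequality holds for all u iff (1−α)(π/L)² ≥ α − c, i.e. α ≤ ((π/L)² + c)/((π/L)² + 1) = (1 + c(L/π)²)/(1 + (L/π)²). (Direct route, valid since c ≤ 0: Poincaré gives c∫u² ≥ c(L/π)²∫(u')², so a(u,u) ≥ (1 + c(L/π)²)∫(u')², while ||u||_{H^1}² ≤ (1 + (L/π)²)∫(u')²; dividing yields the same α.) With (π/L)² = 4*π^2/49 and c = -2/5, the largest admissible constant is α = ((π/L)² + c)/((π/L)² + 1).
Simplifying, α = 2*(-49 + 10*π^2)/(5*(4*π^2 + 49)).


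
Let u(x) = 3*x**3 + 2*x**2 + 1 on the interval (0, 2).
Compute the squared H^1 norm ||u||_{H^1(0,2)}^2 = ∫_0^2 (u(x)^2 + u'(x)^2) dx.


||u||_{H^1}^2 = 25282/21

The H^1 norm (squared) on an interval (0, L) is
  ||u||_{H^1}^2 = ∫_0^L u(x)^2 dx + ∫_0^L u'(x)^2 dx.
Compute u'(x) = 9*x**2 + 4*x.
Then u(x)^2 = 9*x**6 + 12*x**5 + 4*x**4 + 6*x**3 + 4*x**2 + 1 and u'(x)^2 = 81*x**4 + 72*x**3 + 16*x**2.
Integrate each monomial from 0 to 2 using ∫_0^2 c·x^n dx = c·2^(n+1)/(n+1):
  ∫_0^2 u(x)^2 dx = ∫_0^2 (9*x^6 + 12*x^5 + 4*x^4 + 6*x^3 + 4*x^2 + 1) dx. Term by term:
    ∫_0^2 9*x^6 dx = 1152/7;  ∫_0^2 12*x^5 dx = 128;  ∫_0^2 4*x^4 dx = 128/5;
    ∫_0^2 6*x^3 dx = 24;  ∫_0^2 4*x^2 dx = 32/3;  ∫_0^2 1 dx = 2.
  Sum: 1152/7 + 128 + 128/5 + 24 + 32/3 + 2 = 37258/105.
  ∫_0^2 u'(x)^2 dx = ∫_0^2 (81*x^4 + 72*x^3 + 16*x^2) dx. Term by term:
    ∫_0^2 81*x^4 dx = 2592/5;  ∫_0^2 72*x^3 dx = 288;  ∫_0^2 16*x^2 dx = 128/3.
  Sum: 2592/5 + 288 + 128/3 = 12736/15.
Adding: ||u||_{H^1}^2 = 37258/105 + 12736/15 = 25282/21.


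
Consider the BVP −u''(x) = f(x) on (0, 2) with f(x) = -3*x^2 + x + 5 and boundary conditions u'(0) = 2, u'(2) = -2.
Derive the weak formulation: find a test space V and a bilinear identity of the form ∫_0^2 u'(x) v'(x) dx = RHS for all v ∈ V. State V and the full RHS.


V = H^1(0, 2) (v unrestricted at boundary; u is determined up to an additive constant); weak form: ∫_0^2 u'v' dx = ∫_0^2 (-3*x^2 + x + 5) v dx − 2·v(2) − 2·v(0) for all v ∈ V.

Multiply both sides by a test function v and integrate from 0 to 2:
  ∫_0^2 −u''(x) v(x) dx = ∫_0^2 f(x) v(x) dx.
Integrate the LHS by parts once:
  ∫_0^2 −u'' v dx = −[u'(x) v(x)]_0^2 + ∫_0^2 u'(x) v'(x) dx.
Thus ∫_0^2 u'(x) v'(x) dx = ∫_0^2 f(x) v(x) dx + [u'(x) v(x)]_0^2.
Choose V so that boundary terms are either known or forced to vanish.
u has inhomogeneous Neumann u'(0) = 2, u'(2) = -2. [u' v]_0^2 = (-2)·v(2) − (2)·v(0) = − 2·v(2) − 2·v(0). Take V = H^1(0, 2); boundary term becomes part of RHS.
Weak formulation: find u (satisfying any essential BC) such that ∫_0^2 u'(x) v'(x) dx = ∫_0^2 f v dx − 2·v(2) − 2·v(0) for all v ∈ V (Neumann data are natural BCs: they enter the RHS as boundary terms).
Substituting f(x) = -3*x^2 + x + 5, the right-hand side is ∫_0^2 (-3*x^2 + x + 5) v dx − 2·v(2) − 2·v(0).
Compatibility check (pure Neumann): taking v ≡ 1 ∈ V gives 0 = ∫_0^2 f dx + (-2) − (2), i.e. ∫_0^2 f dx must equal u'(0) − u'(2) = 4. Indeed ∫_0^2 (-3*x^2 + x + 5) dx = 4, so the data are compatible. The solution is then unique only up to an additive constant (fix it e.g. by requiring ∫_0^2 u dx = 0).


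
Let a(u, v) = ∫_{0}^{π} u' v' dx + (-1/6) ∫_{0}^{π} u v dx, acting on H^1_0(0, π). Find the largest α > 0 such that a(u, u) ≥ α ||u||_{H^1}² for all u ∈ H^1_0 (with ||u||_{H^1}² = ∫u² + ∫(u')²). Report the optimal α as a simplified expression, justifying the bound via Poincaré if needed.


α = 5/12

Coercivity of a(·,·) on H^1_0(0, π) means a(u, u) ≥ α ||u||_{H^1}² for every u ∈ H^1_0.
The interval has length L = π, and Poincaré/coercivity depend only on L. Here a(u, u) = ∫(u')² + (-1/6)·∫u².
Here c = -1/6 < 0 with |c| < (π/L)² = 1, so coercivity still holds. The condition a(u,u) ≥ α||u||_{H^1}² reads (1−α)∫(u')² ≥ (α−c)∫u². Any admissible α is ≤ 1 (rapidly oscillating u have ∫u²/∫(u')² → 0), and α = 1 would force 0 ≥ (1−c)∫u², impossible since c < 1; so 1−α > 0. By the sharp Poincaré inequality on H^1_0 of an interval of length L, ∫(u')² ≥ (π/L)²∫u² with equality for the first sine mode sin(π(x−x₀)/L) (x₀ the left endpoint), so the inequality holds for all u iff (1−α)(π/L)² ≥ α − c, i.e. α ≤ ((π/L)² + c)/((π/L)² + 1) = (1 + c(L/π)²)/(1 + (L/π)²). (Direct route, valid since c ≤ 0: Poincaré gives c∫u² ≥ c(L/π)²∫(u')², so a(u,u) ≥ (1 + c(L/π)²)∫(u')², while ||u||_{H^1}² ≤ (1 + (L/π)²)∫(u')²; dividing yields the same α.) With (π/L)² = 1 and c = -1/6, the largest admissible constant is α = ((π/L)² + c)/((π/L)² + 1).
Simplifying, α = 5/12.


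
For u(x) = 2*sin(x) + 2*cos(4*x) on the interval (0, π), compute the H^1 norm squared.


||u||_{H^1(0,π)}^2 = -272/15 + 38*π

u'(x) = -8*sin(4*x) + 2*cos(x).
Expand u² and (u')² and integrate term by term on (0, π), using: for integers n ≥ 1, ∫_0^π sin²(nx) dx = ∫_0^π cos²(nx) dx = π/2; for n ≠ n', ∫_0^π sin(nx)sin(n'x) dx = ∫_0^π cos(nx)cos(n'x) dx = 0; and by product-to-sum, ∫_0^π sin(nx)cos(n'x) dx = ½∫_0^π [sin((n+n')x) + sin((n−n')x)] dx, which is 0 when n+n' is even and 2n/(n²−n'²) when n+n' is odd (it need not vanish on (0, π)).
  u² squared terms: (2)²·∫cos(4x)² dx = 4·π/2 = 2*π;  (2)²·∫sin(x)² dx = 4·π/2 = 2*π.
  u² cross terms: 2·(2)·(2)·∫cos(4x)·sin(x) dx = 8·(-2/15) = -16/15.
  So ∫_0^π u² dx = 2*π + 2*π − 16/15 = -16/15 + 4*π.
  (u')² squared terms: (-8)²·∫sin(4x)² dx = 64·π/2 = 32*π;  (2)²·∫cos(x)² dx = 4·π/2 = 2*π.
  (u')² cross terms: 2·(-8)·(2)·∫sin(4x)·cos(x) dx = -32·(8/15) = -256/15.
  So ∫_0^π (u')² dx = 32*π + 2*π − 256/15 = -256/15 + 34*π.
||u||_{H^1}^2 = (-16/15 + 4*π) + (-256/15 + 34*π) = -272/15 + 38*π.


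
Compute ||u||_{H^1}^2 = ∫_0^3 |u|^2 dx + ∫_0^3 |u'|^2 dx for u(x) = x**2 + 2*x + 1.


||u||_{H^1}^2 = 1443/5

The H^1 norm (squared) on an interval (0, L) is
  ||u||_{H^1}^2 = ∫_0^L u(x)^2 dx + ∫_0^L u'(x)^2 dx.
Compute u'(x) = 2*x + 2.
Then u(x)^2 = x**4 + 4*x**3 + 6*x**2 + 4*x + 1 and u'(x)^2 = 4*x**2 + 8*x + 4.
Integrate each monomial from 0 to 3 using ∫_0^3 c·x^n dx = c·3^(n+1)/(n+1):
  ∫_0^3 u(x)^2 dx = ∫_0^3 (x^4 + 4*x^3 + 6*x^2 + 4*x + 1) dx. Term by term:
    ∫_0^3 x^4 dx = 243/5;  ∫_0^3 4*x^3 dx = 81;  ∫_0^3 6*x^2 dx = 54;
    ∫_0^3 4*x dx = 18;  ∫_0^3 1 dx = 3.
  Sum: 243/5 + 81 + 54 + 18 + 3 = 1023/5.
  ∫_0^3 u'(x)^2 dx = ∫_0^3 (4*x^2 + 8*x + 4) dx. Term by term:
    ∫_0^3 4*x^2 dx = 36;  ∫_0^3 8*x dx = 36;  ∫_0^3 4 dx = 12.
  Sum: 36 + 36 + 12 = 84.
Adding: ||u||_{H^1}^2 = 1023/5 + 84 = 1443/5.


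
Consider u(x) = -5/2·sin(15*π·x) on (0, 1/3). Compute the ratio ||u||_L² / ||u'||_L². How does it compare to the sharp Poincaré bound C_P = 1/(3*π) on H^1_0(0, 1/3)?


||u||_L² / ||u'||_L² = 1/(15*π) < C_P = 1/(3*π).

u(x) = -5/2·sin(15*π·x), so u'(x) = -75*π*cos(15*π*x)/2.
Writing u(x) = A·sin(kπx/L) with A = -5/2 and k = 5, use ∫_0^L sin²(kπx/L) dx = L/2 and ∫_0^L cos²(kπx/L) dx = L/2.
u² = 25/4·sin²(15*π·x) and (u')² = 5625*π^2/4·cos²(15*π·x), and each of sin², cos² integrates to L/2 = 1/6 over (0, 1/3).
∫_0^1/3 u² dx = 25/24, so ||u||_L² = 5*sqrt(6)/12.
∫_0^1/3 (u')² dx = 1875*π^2/8, so ||u'||_L² = 25*sqrt(6)*π/4.
Ratio ||u||_L² / ||u'||_L² = 1/(15*π).
Sharp Poincaré constant on H^1_0(0, 1/3) is C_P = L/π = 1/(3*π), achieved by sin(3*π·x).
This is the k = 5 harmonic; the ratio L/(kπ) is strictly less than C_P = L/π, consistent with the sharp inequality ||u||_L² ≤ C_P ||u'||_L².


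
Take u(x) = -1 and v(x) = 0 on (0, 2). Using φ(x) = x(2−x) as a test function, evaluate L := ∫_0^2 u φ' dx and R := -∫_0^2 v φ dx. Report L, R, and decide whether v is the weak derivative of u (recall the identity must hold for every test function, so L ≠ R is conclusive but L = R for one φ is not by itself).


LHS = 0, RHS = 0. Yes, v = u' weakly.

u(x) = -1, classical derivative u'(x) = 0.
φ(x) = x(2−x), so φ'(x) = 2 - 2*x.
Note φ(0) = φ(2) = 0, so the boundary term u·φ vanishes.
LHS = ∫_0^2 u(x) φ'(x) dx = ∫_0^2 (2*x - 2) dx. Term by term:
  ∫_0^2 2*x dx = 4;  ∫_0^2 -2 dx = -4.
Sum: 4 − 4 = 0.
So LHS = 0.
∫_0^2 v(x) φ(x) dx = ∫_0^2 (0) dx. Term by term:
  ∫_0^2 0 dx = 0.
So RHS = -∫_0^2 v(x) φ(x) dx = 0.
LHS = RHS, so the identity holds for this test φ.
Moreover u is smooth here and v(x) = u'(x) = 0 pointwise, so the identity holds for every test function. Hence v is the weak derivative of u.


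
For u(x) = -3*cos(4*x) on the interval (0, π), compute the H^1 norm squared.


||u||_{H^1(0,π)}^2 = 153*π/2

u'(x) = 12*sin(4*x).
Expand u² and (u')² and integrate term by term on (0, π), using: for integers n ≥ 1, ∫_0^π sin²(nx) dx = ∫_0^π cos²(nx) dx = π/2; for n ≠ n', ∫_0^π sin(nx)sin(n'x) dx = ∫_0^π cos(nx)cos(n'x) dx = 0; and by product-to-sum, ∫_0^π sin(nx)cos(n'x) dx = ½∫_0^π [sin((n+n')x) + sin((n−n')x)] dx, which is 0 when n+n' is even and 2n/(n²−n'²) when n+n' is odd (it need not vanish on (0, π)).
  u² squared terms: (-3)²·∫cos(4x)² dx = 9·π/2 = 9*π/2.
  So ∫_0^π u² dx = 9*π/2.
  (u')² squared terms: (12)²·∫sin(4x)² dx = 144·π/2 = 72*π.
  So ∫_0^π (u')² dx = 72*π.
||u||_{H^1}^2 = (9*π/2) + (72*π) = 153*π/2.


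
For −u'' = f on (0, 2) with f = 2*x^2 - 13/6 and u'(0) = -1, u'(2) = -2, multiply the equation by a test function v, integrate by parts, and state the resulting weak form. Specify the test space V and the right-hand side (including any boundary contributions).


V = H^1(0, 2) (v unrestricted at boundary; u is determined up to an additive constant); weak form: ∫_0^2 u'v' dx = ∫_0^2 (2*x^2 - 13/6) v dx − 2·v(2) + v(0) for all v ∈ V.

Multiply both sides by a test function v and integrate from 0 to 2:
  ∫_0^2 −u''(x) v(x) dx = ∫_0^2 f(x) v(x) dx.
Integrate the LHS by parts once:
  ∫_0^2 −u'' v dx = −[u'(x) v(x)]_0^2 + ∫_0^2 u'(x) v'(x) dx.
Thus ∫_0^2 u'(x) v'(x) dx = ∫_0^2 f(x) v(x) dx + [u'(x) v(x)]_0^2.
Choose V so that boundary terms are either known or forced to vanish.
u has inhomogeneous Neumann u'(0) = -1, u'(2) = -2. [u' v]_0^2 = (-2)·v(2) − (-1)·v(0) = − 2·v(2) + v(0). Take V = H^1(0, 2); boundary term becomes part of RHS.
Weak formulation: find u (satisfying any essential BC) such that ∫_0^2 u'(x) v'(x) dx = ∫_0^2 f v dx − 2·v(2) + v(0) for all v ∈ V (Neumann data are natural BCs: they enter the RHS as boundary terms).
Substituting f(x) = 2*x^2 - 13/6, the right-hand side is ∫_0^2 (2*x^2 - 13/6) v dx − 2·v(2) + v(0).
Compatibility check (pure Neumann): taking v ≡ 1 ∈ V gives 0 = ∫_0^2 f dx + (-2) − (-1), i.e. ∫_0^2 f dx must equal u'(0) − u'(2) = 1. Indeed ∫_0^2 (2*x^2 - 13/6) dx = 1, so the data are compatible. The solution is then unique only up to an additive constant (fix it e.g. by requiring ∫_0^2 u dx = 0).


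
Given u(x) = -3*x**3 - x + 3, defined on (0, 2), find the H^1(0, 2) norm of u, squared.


||u||_{H^1}^2 = 74344/105

The H^1 norm (squared) on an interval (0, L) is
  ||u||_{H^1}^2 = ∫_0^L u(x)^2 dx + ∫_0^L u'(x)^2 dx.
Compute u'(x) = -9*x**2 - 1.
Then u(x)^2 = 9*x**6 + 6*x**4 - 18*x**3 + x**2 - 6*x + 9 and u'(x)^2 = 81*x**4 + 18*x**2 + 1.
Integrate each monomial from 0 to 2 using ∫_0^2 c·x^n dx = c·2^(n+1)/(n+1):
  ∫_0^2 u(x)^2 dx = ∫_0^2 (9*x^6 + 6*x^4 - 18*x^3 + x^2 - 6*x + 9) dx. Term by term:
    ∫_0^2 9*x^6 dx = 1152/7;  ∫_0^2 6*x^4 dx = 192/5;  ∫_0^2 -18*x^3 dx = -72;
    ∫_0^2 x^2 dx = 8/3;  ∫_0^2 -6*x dx = -12;  ∫_0^2 9 dx = 18.
  Sum: 1152/7 + 192/5 − 72 + 8/3 − 12 + 18 = 14662/105.
  ∫_0^2 u'(x)^2 dx = ∫_0^2 (81*x^4 + 18*x^2 + 1) dx. Term by term:
    ∫_0^2 81*x^4 dx = 2592/5;  ∫_0^2 18*x^2 dx = 48;  ∫_0^2 1 dx = 2.
  Sum: 2592/5 + 48 + 2 = 2842/5.
Adding: ||u||_{H^1}^2 = 14662/105 + 2842/5 = 74344/105.
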